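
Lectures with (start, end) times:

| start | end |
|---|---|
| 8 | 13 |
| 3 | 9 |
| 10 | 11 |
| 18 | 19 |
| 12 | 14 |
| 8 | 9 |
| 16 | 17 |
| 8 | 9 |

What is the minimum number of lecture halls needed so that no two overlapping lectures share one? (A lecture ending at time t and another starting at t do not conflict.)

The answer is the maximum number of intervals overlapping at any instant.
starts: [3, 8, 8, 8, 10, 12, 16, 18]
ends:   [9, 9, 9, 11, 13, 14, 17, 19]
s3→1 s8→2 s8→3 s8→4  — peak 4.

4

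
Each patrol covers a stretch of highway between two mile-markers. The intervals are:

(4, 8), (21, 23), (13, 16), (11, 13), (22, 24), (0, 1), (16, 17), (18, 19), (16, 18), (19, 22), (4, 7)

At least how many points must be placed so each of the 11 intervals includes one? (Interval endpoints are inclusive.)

Process intervals by earliest right end; each time one isn't hit yet, stab at its right endpoint.
Sorted: [0,1] [4,7] [4,8] [11,13] [13,16] [16,17] [16,18] [18,19] [19,22] [21,23] [22,24]
{[0,1]} hit by 1; {[4,7],[4,8]} hit by 7; {[11,13],[13,16]} hit by 13; {[16,17],[16,18]} hit by 17; {[18,19],[19,22]} hit by 19; {[21,23],[22,24]} hit by 23.
Points: 1, 7, 13, 17, 19, 23 (6 total).

6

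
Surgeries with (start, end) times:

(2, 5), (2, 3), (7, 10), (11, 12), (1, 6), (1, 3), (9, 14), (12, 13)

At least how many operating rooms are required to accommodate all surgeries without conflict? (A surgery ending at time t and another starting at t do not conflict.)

4

starts: [1, 1, 2, 2, 7, 9, 11, 12]
ends:   [3, 3, 5, 6, 10, 12, 13, 14]
s1→1 s1→2 s2→3 s2→4  — peak 4.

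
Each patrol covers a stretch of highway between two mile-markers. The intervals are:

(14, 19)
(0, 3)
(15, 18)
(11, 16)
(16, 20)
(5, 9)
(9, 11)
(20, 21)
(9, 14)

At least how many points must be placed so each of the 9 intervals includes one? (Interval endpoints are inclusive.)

Sort by right endpoint; whenever an interval is uncovered, place a point at its right end.
Sorted: [0,3] [5,9] [9,11] [9,14] [11,16] [15,18] [14,19] [16,20] [20,21]
{[0,3]} hit by 3; {[5,9],[9,11],[9,14]} hit by 9; {[11,16],[15,18],[14,19],[16,20]} hit by 16; {[20,21]} hit by 21.
Points: 3, 9, 16, 21 (4 total).

4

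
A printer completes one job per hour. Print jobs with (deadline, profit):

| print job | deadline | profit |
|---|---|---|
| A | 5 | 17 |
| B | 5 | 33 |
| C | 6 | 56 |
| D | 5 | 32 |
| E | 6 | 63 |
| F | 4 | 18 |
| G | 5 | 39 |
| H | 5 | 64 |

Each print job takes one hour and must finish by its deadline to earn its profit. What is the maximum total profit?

Profit order: H=64 E=63 C=56 G=39 B=33 D=32 F=18 A=17
Assign: H→slot 5, E→slot 6, C→slot 4, G→slot 3, B→slot 2, D→slot 1, F skipped, A skipped.
Slots: [1:D] [2:B] [3:G] [4:C] [5:H] [6:E]
Profit = 32 + 33 + 39 + 56 + 64 + 63 = 287

287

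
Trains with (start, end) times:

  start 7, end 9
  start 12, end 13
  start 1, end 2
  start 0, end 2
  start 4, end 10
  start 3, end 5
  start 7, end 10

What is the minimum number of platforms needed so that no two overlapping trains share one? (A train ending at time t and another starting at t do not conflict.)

3

The answer is the maximum number of intervals overlapping at any instant.
Events (time:±→running): 0:+→1 1:+→2 2:-→1 2:-→0 3:+→1 4:+→2 5:-→1 7:+→2 7:+→3 … peak 3.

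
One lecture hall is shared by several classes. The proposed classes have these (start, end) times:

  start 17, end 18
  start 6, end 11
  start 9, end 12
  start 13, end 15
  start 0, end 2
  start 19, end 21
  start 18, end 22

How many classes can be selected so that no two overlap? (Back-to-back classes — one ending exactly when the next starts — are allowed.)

5

Sort by end time and greedily take each interval whose start is ≥ the last chosen end.
By end time: (0,2), (6,11), (9,12), (13,15), (17,18), (19,21), (18,22).
Pick (0,2); next start ≥ 2 → (6,11); next start ≥ 11 → (13,15); next start ≥ 15 → (17,18); next start ≥ 18 → (19,21).
Selected 5 classes.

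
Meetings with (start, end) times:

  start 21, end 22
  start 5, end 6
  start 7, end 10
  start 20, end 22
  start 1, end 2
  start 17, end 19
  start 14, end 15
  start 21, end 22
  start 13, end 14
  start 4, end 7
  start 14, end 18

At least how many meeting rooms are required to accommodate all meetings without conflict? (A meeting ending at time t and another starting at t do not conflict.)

Events (time:±→running): 1:+→1 2:-→0 4:+→1 5:+→2 6:-→1 7:-→0 7:+→1 10:-→0 13:+→1 14:-→0 14:+→1 14:+→2 15:-→1 17:+→2 18:-→1 19:-→0 20:+→1 21:+→2 21:+→3 … peak 3.

3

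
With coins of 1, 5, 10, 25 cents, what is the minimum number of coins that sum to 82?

82 = 3×25 + 1×5 + 2×1
Total coins = 3 + 1 + 2 = 6

6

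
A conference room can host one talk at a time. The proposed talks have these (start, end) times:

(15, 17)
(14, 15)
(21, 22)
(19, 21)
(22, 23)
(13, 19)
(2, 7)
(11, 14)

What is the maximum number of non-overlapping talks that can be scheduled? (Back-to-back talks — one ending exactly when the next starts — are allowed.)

Greedy by earliest finish: after sorting by end time, pick each interval compatible with the last pick.
Sorted by end: (2,7)  (11,14)  (14,15)  (15,17)  (13,19)  (19,21)  (21,22)  (22,23)
take (2,7); take (11,14); take (14,15); take (15,17); take (19,21); take (21,22); take (22,23).
Selected 7 talks.

7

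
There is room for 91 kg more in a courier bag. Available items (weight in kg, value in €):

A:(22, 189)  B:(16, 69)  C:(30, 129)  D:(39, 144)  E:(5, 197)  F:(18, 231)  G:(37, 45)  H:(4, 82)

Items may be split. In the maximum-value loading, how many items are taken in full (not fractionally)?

Ratios (sorted): E 39.40, H 20.50, F 12.83, A 8.59, B 4.31, C 4.30, D 3.69, G 1.22
take E (5 @ 197); take H (4 @ 82); take F (18 @ 231); take A (22 @ 189); take B (16 @ 69); take 26/30 of C → 111.80. Capacity used 91/91.
5 item(s) taken whole; one partial (take 26/30 of C).

5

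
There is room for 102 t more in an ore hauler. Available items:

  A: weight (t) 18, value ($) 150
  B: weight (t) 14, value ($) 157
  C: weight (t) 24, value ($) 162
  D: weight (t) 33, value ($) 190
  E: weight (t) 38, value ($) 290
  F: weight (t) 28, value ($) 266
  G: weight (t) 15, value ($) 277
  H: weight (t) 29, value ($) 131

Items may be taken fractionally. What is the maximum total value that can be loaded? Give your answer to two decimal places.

Greedy by value/weight ratio, highest first.
Ratios (sorted): G 18.47, B 11.21, F 9.50, A 8.33, E 7.63, C 6.75, D 5.76, H 4.52
take G (15 @ 277); take B (14 @ 157); take F (28 @ 266); take A (18 @ 150); take 27/38 of E → 206.05. Capacity used 102/102.
Total value = 1056.05

1056.05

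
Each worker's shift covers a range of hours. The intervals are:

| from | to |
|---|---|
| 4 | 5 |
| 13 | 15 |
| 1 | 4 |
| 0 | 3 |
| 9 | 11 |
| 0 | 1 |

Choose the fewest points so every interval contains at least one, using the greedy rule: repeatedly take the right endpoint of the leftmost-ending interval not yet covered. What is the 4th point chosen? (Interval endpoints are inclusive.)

Sort by right endpoint; whenever an interval is uncovered, place a point at its right end.
Sorted: [0,1] [0,3] [1,4] [4,5] [9,11] [13,15]
{[0,1],[0,3],[1,4]} hit by 1; {[4,5]} hit by 5; {[9,11]} hit by 11; {[13,15]} hit by 15.
Points: 1, 5, 11, 15 (4 total).

15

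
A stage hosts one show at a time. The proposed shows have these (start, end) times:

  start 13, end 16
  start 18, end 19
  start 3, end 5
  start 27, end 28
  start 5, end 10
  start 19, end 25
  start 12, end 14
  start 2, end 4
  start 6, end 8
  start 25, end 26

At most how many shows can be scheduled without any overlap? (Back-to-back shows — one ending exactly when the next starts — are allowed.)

7

By end time: (2,4), (3,5), (6,8), (5,10), (12,14), (13,16), (18,19), (19,25), (25,26), (27,28).
Pick (2,4); next start ≥ 4 → (6,8); next start ≥ 8 → (12,14); next start ≥ 14 → (18,19); next start ≥ 19 → (19,25); next start ≥ 25 → (25,26); next start ≥ 26 → (27,28).
Selected 7 shows.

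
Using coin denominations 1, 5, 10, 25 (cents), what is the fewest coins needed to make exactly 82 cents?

6

Greedy: take as many of the largest coin as possible, then repeat with the remainder.
82 = 3×25 + 1×5 + 2×1
Total coins = 3 + 1 + 2 = 6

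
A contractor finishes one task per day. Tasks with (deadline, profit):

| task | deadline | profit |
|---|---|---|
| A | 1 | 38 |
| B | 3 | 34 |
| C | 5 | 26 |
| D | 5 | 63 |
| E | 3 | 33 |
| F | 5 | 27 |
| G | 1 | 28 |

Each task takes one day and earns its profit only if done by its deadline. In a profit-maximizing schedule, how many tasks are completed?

5

Sort by profit descending; place each in the latest free slot ≤ its deadline.
By profit: D(d5,63), A(d1,38), B(d3,34), E(d3,33), G(d1,28), F(d5,27), C(d5,26)
D→slot 5; A→slot 1; B→slot 3; E→slot 2; G skipped; F→slot 4; C skipped.
5 of 7 scheduled.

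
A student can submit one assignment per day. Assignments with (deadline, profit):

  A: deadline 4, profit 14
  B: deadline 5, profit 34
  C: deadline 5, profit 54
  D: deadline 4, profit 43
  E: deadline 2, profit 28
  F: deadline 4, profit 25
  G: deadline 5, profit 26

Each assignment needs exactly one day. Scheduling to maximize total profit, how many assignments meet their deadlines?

Take jobs in profit order; each goes to the latest open slot no later than its deadline.
Profit order: C=54 D=43 B=34 E=28 G=26 F=25 A=14
Assign: C→slot 5, D→slot 4, B→slot 3, E→slot 2, G→slot 1, F skipped, A skipped.
Slots: [1:G] [2:E] [3:B] [4:D] [5:C]
5 of 7 scheduled.

5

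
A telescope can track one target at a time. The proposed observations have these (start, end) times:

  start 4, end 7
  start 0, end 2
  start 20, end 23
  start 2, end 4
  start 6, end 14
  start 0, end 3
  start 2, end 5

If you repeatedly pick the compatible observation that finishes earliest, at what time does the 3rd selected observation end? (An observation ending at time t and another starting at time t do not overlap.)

Order by finish time; keep every interval that doesn't clash with the previous kept one.
By end time: (0,2), (0,3), (2,4), (2,5), (4,7), (6,14), (20,23).
Pick (0,2); next start ≥ 2 → (2,4); next start ≥ 4 → (4,7); next start ≥ 7 → (20,23).
Selected: (0,2) (2,4) (4,7) (20,23)

7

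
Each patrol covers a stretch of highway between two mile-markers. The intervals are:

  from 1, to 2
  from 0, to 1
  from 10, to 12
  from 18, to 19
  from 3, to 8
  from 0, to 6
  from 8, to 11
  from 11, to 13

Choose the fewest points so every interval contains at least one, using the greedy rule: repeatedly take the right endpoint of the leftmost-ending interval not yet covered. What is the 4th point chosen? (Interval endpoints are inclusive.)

19

Process intervals by earliest right end; each time one isn't hit yet, stab at its right endpoint.
Sorted: [0,1] [1,2] [0,6] [3,8] [8,11] [10,12] [11,13] [18,19]
{[0,1],[1,2],[0,6]} hit by 1; {[3,8],[8,11]} hit by 8; {[10,12],[11,13]} hit by 12; {[18,19]} hit by 19.
Points: 1, 8, 12, 19 (4 total).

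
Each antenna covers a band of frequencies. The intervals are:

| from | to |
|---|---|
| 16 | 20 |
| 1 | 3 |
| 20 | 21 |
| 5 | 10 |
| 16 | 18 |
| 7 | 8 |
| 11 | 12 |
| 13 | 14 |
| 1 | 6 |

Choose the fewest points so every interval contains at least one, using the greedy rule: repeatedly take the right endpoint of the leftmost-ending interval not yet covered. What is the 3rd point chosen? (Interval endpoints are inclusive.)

By right end: [1,3]  [1,6]  [7,8]  [5,10]  [11,12]  [13,14]  [16,18]  [16,20]  [20,21]
[1,3] uncovered → point at 3; [7,8] uncovered → point at 8; [11,12] uncovered → point at 12; [13,14] uncovered → point at 14; [16,18] uncovered → point at 18; [20,21] uncovered → point at 21.
Points: 3, 8, 12, 14, 18, 21 (6 total).

12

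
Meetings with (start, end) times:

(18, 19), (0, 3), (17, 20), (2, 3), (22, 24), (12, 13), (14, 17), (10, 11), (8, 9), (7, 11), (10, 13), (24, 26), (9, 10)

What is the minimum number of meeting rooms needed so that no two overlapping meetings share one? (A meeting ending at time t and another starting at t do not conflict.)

Count concurrent intervals with a sweep; the peak is the room count.
starts: [0, 2, 7, 8, 9, 10, 10, 12, 14, 17, 18, 22, 24]
ends:   [3, 3, 9, 10, 11, 11, 13, 13, 17, 19, 20, 24, 26]
s0→1 s2→2 e3→1 e3→0 s7→1 s8→2 e9→1 s9→2 e10→1 s10→2 s10→3  — peak 3.

3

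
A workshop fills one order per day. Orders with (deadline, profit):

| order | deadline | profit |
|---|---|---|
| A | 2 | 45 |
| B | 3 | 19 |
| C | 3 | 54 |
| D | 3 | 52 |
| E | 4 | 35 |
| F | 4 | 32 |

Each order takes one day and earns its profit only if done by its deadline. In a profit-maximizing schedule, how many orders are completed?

Take jobs in profit order; each goes to the latest open slot no later than its deadline.
By profit: C(d3,54), D(d3,52), A(d2,45), E(d4,35), F(d4,32), B(d3,19)
C→slot 3; D→slot 2; A→slot 1; E→slot 4; F skipped; B skipped.
4 of 6 scheduled.

4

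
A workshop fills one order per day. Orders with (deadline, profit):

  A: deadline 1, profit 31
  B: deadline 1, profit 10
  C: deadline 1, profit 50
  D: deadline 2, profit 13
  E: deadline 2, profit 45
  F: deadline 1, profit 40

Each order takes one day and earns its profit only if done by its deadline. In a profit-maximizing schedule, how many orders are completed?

Profit order: C=50 E=45 F=40 A=31 D=13 B=10
Assign: C→slot 1, E→slot 2, F skipped, A skipped, D skipped, B skipped.
Slots: [1:C] [2:E]
2 of 6 scheduled.

2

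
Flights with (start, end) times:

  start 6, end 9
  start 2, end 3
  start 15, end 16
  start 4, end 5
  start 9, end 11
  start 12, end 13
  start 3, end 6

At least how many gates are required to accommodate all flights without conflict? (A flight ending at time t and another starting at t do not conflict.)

starts: [2, 3, 4, 6, 9, 12, 15]
ends:   [3, 5, 6, 9, 11, 13, 16]
s2→1 e3→0 s3→1 s4→2  — peak 2.

2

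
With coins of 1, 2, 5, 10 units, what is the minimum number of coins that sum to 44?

6

Use the largest denomination that fits, subtract, and repeat.
44 − 4×10→4 − 2×2→0
Total coins = 4 + 2 = 6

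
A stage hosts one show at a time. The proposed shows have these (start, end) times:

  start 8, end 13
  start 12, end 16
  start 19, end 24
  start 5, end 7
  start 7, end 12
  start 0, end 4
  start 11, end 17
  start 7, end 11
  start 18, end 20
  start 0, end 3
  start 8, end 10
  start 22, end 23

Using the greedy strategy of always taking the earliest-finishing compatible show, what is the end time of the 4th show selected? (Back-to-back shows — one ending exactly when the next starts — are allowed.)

16

By end time: (0,3), (0,4), (5,7), (8,10), (7,11), (7,12), (8,13), (12,16), (11,17), (18,20), (22,23), (19,24).
Pick (0,3); next start ≥ 3 → (5,7); next start ≥ 7 → (8,10); next start ≥ 10 → (12,16); next start ≥ 16 → (18,20); next start ≥ 20 → (22,23).
Selected: (0,3) (5,7) (8,10) (12,16) (18,20) (22,23)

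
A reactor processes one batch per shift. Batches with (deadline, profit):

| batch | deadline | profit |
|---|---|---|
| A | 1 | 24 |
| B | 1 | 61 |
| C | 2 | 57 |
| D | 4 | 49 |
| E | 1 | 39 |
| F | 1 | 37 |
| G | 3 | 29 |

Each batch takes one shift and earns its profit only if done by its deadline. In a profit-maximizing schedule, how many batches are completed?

4

Take jobs in profit order; each goes to the latest open slot no later than its deadline.
By profit: B(d1,61), C(d2,57), D(d4,49), E(d1,39), F(d1,37), G(d3,29), A(d1,24)
B→slot 1; C→slot 2; D→slot 4; E skipped; F skipped; G→slot 3; A skipped.
4 of 7 scheduled.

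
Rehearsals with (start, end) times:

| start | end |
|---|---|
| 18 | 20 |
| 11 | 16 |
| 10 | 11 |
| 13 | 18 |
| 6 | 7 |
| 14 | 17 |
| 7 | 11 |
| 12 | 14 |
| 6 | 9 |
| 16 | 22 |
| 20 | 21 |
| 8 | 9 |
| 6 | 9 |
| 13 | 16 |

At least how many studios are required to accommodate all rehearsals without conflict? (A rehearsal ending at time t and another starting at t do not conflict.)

4

Count concurrent intervals with a sweep; the peak is the room count.
starts: [6, 6, 6, 7, 8, 10, 11, 12, 13, 13, 14, 16, 18, 20]
ends:   [7, 9, 9, 9, 11, 11, 14, 16, 16, 17, 18, 20, 21, 22]
s6→1 s6→2 s6→3 e7→2 s7→3 s8→4  — peak 4.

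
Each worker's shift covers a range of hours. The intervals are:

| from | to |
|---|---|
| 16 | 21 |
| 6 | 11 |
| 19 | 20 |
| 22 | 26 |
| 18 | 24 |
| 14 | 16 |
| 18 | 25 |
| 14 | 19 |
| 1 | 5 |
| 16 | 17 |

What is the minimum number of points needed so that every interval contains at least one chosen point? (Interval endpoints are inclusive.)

By right end: [1,5]  [6,11]  [14,16]  [16,17]  [14,19]  [19,20]  [16,21]  [18,24]  [18,25]  [22,26]
[1,5] uncovered → point at 5; [6,11] uncovered → point at 11; [14,16] uncovered → point at 16; [19,20] uncovered → point at 20; [22,26] uncovered → point at 26.
Points: 5, 11, 16, 20, 26 (5 total).

5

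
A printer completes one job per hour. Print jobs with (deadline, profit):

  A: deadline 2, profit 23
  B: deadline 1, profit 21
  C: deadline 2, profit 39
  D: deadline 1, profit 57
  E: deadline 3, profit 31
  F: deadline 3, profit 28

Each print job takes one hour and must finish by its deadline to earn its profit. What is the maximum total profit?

127

Take jobs in profit order; each goes to the latest open slot no later than its deadline.
Profit order: D=57 C=39 E=31 F=28 A=23 B=21
Assign: D→slot 1, C→slot 2, E→slot 3, F skipped, A skipped, B skipped.
Slots: [1:D] [2:C] [3:E]
Profit = 57 + 39 + 31 = 127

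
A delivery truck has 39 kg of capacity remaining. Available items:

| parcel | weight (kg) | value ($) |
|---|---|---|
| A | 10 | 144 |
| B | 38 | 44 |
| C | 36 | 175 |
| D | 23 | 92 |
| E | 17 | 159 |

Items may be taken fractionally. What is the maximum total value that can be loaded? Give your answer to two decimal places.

Greedy by value/weight ratio, highest first.
Ratios (sorted): A 14.40, E 9.35, C 4.86, D 4.00, B 1.16
take A (10 @ 144); take E (17 @ 159); take 12/36 of C → 58.33. Capacity used 39/39.
Total value = 361.33

361.33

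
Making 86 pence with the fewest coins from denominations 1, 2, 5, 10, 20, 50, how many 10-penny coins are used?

Greedy: take as many of the largest coin as possible, then repeat with the remainder.
86 − 1×50→36 − 1×20→16 − 1×10→6 − 1×5→1 − 1×1→0
Count of 10: 1

1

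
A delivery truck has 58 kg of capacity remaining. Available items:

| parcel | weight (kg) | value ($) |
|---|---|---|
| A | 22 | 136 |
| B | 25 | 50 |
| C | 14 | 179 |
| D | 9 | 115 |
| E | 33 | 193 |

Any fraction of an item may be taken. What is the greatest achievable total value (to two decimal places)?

Sort by value per unit weight and fill in that order.
Order: C (179/14=12.79) > D (115/9=12.78) > A (136/22=6.18) > E (193/33=5.85) > B (50/25=2.00)
Fill: take C (14 @ 179) → take D (9 @ 115) → take A (22 @ 136) → take 13/33 of E → 76.03; 58/58 used.
Total value = 506.03

506.03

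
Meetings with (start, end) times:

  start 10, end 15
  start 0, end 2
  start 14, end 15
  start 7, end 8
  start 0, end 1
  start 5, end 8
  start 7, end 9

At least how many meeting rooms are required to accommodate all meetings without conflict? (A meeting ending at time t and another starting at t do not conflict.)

The answer is the maximum number of intervals overlapping at any instant.
Events (time:±→running): 0:+→1 0:+→2 1:-→1 2:-→0 5:+→1 7:+→2 7:+→3 … peak 3.

3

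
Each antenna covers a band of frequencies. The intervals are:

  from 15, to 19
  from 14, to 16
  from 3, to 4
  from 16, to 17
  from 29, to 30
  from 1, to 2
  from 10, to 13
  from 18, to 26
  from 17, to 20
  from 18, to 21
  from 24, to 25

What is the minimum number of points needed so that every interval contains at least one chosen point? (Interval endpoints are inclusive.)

Sorted: [1,2] [3,4] [10,13] [14,16] [16,17] [15,19] [17,20] [18,21] [24,25] [18,26] [29,30]
{[1,2]} hit by 2; {[3,4]} hit by 4; {[10,13]} hit by 13; {[14,16],[16,17],[15,19]} hit by 16; {[17,20],[18,21]} hit by 20; {[24,25],[18,26]} hit by 25; {[29,30]} hit by 30.
Points: 2, 4, 13, 16, 20, 25, 30 (7 total).

7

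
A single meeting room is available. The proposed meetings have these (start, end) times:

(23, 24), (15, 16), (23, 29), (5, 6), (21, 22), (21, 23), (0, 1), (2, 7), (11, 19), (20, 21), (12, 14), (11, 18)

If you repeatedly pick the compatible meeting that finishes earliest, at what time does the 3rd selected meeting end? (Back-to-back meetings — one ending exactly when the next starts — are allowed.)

14

Sort by end time and greedily take each interval whose start is ≥ the last chosen end.
Sorted by end: (0,1)  (5,6)  (2,7)  (12,14)  (15,16)  (11,18)  (11,19)  (20,21)  (21,22)  (21,23)  (23,24)  (23,29)
take (0,1); take (5,6); skip (2,7); take (12,14); take (15,16); skip (11,19); take (20,21); take (21,22); take (23,24).
Selected: (0,1) (5,6) (12,14) (15,16) (20,21) (21,22) (23,24)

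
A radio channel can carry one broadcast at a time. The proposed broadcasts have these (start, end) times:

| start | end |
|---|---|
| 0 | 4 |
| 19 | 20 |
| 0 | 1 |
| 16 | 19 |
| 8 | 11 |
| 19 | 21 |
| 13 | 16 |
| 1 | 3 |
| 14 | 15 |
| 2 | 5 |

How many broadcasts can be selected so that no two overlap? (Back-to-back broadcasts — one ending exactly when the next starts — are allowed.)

Order by finish time; keep every interval that doesn't clash with the previous kept one.
By end time: (0,1), (1,3), (0,4), (2,5), (8,11), (14,15), (13,16), (16,19), (19,20), (19,21).
Pick (0,1); next start ≥ 1 → (1,3); next start ≥ 3 → (8,11); next start ≥ 11 → (14,15); next start ≥ 15 → (16,19); next start ≥ 19 → (19,20).
Selected 6 broadcasts.

6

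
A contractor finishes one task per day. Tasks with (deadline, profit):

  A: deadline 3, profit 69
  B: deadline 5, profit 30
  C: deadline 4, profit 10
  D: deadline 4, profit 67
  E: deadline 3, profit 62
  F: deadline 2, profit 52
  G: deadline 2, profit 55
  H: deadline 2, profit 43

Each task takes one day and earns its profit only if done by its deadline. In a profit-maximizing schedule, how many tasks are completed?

5

By profit: A(d3,69), D(d4,67), E(d3,62), G(d2,55), F(d2,52), H(d2,43), B(d5,30), C(d4,10)
A→slot 3; D→slot 4; E→slot 2; G→slot 1; F skipped; H skipped; B→slot 5; C skipped.
5 of 8 scheduled.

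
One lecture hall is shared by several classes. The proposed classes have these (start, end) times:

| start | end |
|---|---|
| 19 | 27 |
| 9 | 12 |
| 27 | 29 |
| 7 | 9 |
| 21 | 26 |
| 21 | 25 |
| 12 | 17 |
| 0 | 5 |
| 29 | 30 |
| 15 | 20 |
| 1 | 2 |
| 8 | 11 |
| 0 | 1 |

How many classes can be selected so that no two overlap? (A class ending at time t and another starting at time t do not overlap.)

Sort by end time and greedily take each interval whose start is ≥ the last chosen end.
Sorted by end: (0,1)  (1,2)  (0,5)  (7,9)  (8,11)  (9,12)  (12,17)  (15,20)  (21,25)  (21,26)  (19,27)  (27,29)  (29,30)
take (0,1); take (1,2); take (7,9); skip (8,11); take (9,12); take (12,17); take (21,25); skip (21,26); take (27,29); take (29,30).
Selected 8 classes.

8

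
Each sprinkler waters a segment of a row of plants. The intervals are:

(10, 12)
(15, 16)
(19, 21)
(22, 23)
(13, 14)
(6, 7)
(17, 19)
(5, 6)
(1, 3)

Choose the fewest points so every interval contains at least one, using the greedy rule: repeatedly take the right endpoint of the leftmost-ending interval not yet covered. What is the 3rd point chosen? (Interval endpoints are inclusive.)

Sort by right endpoint; whenever an interval is uncovered, place a point at its right end.
By right end: [1,3]  [5,6]  [6,7]  [10,12]  [13,14]  [15,16]  [17,19]  [19,21]  [22,23]
[1,3] uncovered → point at 3; [5,6] uncovered → point at 6; [10,12] uncovered → point at 12; [13,14] uncovered → point at 14; [15,16] uncovered → point at 16; [17,19] uncovered → point at 19; [22,23] uncovered → point at 23.
Points: 3, 6, 12, 14, 16, 19, 23 (7 total).

12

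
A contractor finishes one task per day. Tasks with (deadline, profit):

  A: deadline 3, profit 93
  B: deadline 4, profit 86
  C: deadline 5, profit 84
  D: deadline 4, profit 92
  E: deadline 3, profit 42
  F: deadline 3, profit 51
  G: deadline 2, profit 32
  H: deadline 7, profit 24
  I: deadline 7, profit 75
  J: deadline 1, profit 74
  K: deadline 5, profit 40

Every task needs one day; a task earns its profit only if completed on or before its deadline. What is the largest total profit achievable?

528

Sort by profit descending; place each in the latest free slot ≤ its deadline.
Profit order: A=93 D=92 B=86 C=84 I=75 J=74 F=51 E=42 K=40 G=32 H=24
Assign: A→slot 3, D→slot 4, B→slot 2, C→slot 5, I→slot 7, J→slot 1, F skipped, E skipped, K skipped, G skipped, H→slot 6.
Slots: [1:J] [2:B] [3:A] [4:D] [5:C] [6:H] [7:I]
Profit = 74 + 86 + 93 + 92 + 84 + 24 + 75 = 528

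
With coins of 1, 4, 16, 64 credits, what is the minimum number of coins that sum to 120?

6

120 − 1×64→56 − 3×16→8 − 2×4→0
Total coins = 1 + 3 + 2 = 6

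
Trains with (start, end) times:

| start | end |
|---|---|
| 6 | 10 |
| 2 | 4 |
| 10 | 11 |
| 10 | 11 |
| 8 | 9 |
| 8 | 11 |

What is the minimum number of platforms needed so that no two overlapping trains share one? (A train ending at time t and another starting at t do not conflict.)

3

Events (time:±→running): 2:+→1 4:-→0 6:+→1 8:+→2 8:+→3 … peak 3.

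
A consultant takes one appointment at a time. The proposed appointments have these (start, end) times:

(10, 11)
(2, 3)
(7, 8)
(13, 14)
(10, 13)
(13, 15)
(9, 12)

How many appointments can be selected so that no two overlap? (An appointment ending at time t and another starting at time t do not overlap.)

4

Sorted by end: (2,3)  (7,8)  (10,11)  (9,12)  (10,13)  (13,14)  (13,15)
take (2,3); take (7,8); take (10,11); skip (9,12); take (13,14); skip (13,15).
Selected 4 appointments.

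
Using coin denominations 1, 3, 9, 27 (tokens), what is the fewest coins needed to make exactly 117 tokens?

5

Use the largest denomination that fits, subtract, and repeat.
117 = 4×27 + 1×9
Total coins = 4 + 1 = 5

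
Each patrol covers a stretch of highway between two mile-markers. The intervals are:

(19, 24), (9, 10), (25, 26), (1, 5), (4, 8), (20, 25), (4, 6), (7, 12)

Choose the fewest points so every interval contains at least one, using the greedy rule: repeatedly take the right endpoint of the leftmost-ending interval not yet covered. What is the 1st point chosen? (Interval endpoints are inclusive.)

5

Sort by right endpoint; whenever an interval is uncovered, place a point at its right end.
By right end: [1,5]  [4,6]  [4,8]  [9,10]  [7,12]  [19,24]  [20,25]  [25,26]
[1,5] uncovered → point at 5; [9,10] uncovered → point at 10; [19,24] uncovered → point at 24; [25,26] uncovered → point at 26.
Points: 5, 10, 24, 26 (4 total).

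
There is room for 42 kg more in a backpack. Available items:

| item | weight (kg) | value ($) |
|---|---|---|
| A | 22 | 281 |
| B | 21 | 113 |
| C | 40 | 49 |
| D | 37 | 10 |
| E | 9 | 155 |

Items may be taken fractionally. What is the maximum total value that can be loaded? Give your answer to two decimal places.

Order: E (155/9=17.22) > A (281/22=12.77) > B (113/21=5.38) > C (49/40=1.23) > D (10/37=0.27)
Fill: take E (9 @ 155) → take A (22 @ 281) → take 11/21 of B → 59.19; 42/42 used.
Total value = 495.19

495.19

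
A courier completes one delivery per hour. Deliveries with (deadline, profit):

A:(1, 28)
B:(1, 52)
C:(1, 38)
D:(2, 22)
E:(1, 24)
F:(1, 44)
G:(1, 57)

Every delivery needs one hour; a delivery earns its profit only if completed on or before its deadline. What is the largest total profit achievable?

Sort by profit descending; place each in the latest free slot ≤ its deadline.
By profit: G(d1,57), B(d1,52), F(d1,44), C(d1,38), A(d1,28), E(d1,24), D(d2,22)
G→slot 1; B skipped; F skipped; C skipped; A skipped; E skipped; D→slot 2.
Profit = 57 + 22 = 79

79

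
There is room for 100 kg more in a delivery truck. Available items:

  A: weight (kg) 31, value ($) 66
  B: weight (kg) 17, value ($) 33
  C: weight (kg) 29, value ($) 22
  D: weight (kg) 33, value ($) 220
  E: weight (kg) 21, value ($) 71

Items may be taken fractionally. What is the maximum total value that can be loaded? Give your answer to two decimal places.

Sort by value per unit weight and fill in that order.
Ratios (sorted): D 6.67, E 3.38, A 2.13, B 1.94, C 0.76
take D (33 @ 220); take E (21 @ 71); take A (31 @ 66); take 15/17 of B → 29.12. Capacity used 100/100.
Total value = 386.12

386.12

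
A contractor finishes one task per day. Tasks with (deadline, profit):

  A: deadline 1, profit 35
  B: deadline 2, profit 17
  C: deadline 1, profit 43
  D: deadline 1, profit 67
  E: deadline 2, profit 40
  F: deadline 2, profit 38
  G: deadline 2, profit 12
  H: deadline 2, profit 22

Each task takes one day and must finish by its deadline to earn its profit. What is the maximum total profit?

By profit: D(d1,67), C(d1,43), E(d2,40), F(d2,38), A(d1,35), H(d2,22), B(d2,17), G(d2,12)
D→slot 1; C skipped; E→slot 2; F skipped; A skipped; H skipped; B skipped; G skipped.
Profit = 67 + 40 = 107

107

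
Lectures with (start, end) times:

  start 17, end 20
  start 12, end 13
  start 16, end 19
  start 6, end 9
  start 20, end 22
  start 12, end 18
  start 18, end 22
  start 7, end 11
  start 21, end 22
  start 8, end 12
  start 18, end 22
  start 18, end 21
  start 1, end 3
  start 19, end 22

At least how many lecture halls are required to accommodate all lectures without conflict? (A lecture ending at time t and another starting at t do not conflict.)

Count concurrent intervals with a sweep; the peak is the room count.
Events (time:±→running): 1:+→1 3:-→0 6:+→1 7:+→2 8:+→3 9:-→2 11:-→1 12:-→0 12:+→1 12:+→2 13:-→1 16:+→2 17:+→3 18:-→2 18:+→3 18:+→4 18:+→5 … peak 5.

5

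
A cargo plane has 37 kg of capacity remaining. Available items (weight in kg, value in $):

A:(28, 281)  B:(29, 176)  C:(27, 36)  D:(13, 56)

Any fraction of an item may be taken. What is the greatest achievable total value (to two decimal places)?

Order: A (281/28=10.04) > B (176/29=6.07) > D (56/13=4.31) > C (36/27=1.33)
Fill: take A (28 @ 281) → take 9/29 of B → 54.62; 37/37 used.
Total value = 335.62

335.62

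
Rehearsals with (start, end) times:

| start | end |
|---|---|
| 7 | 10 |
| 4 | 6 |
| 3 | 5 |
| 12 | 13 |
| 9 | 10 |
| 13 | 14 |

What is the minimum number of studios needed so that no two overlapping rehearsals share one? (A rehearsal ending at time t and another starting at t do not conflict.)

2

The answer is the maximum number of intervals overlapping at any instant.
starts: [3, 4, 7, 9, 12, 13]
ends:   [5, 6, 10, 10, 13, 14]
s3→1 s4→2  — peak 2.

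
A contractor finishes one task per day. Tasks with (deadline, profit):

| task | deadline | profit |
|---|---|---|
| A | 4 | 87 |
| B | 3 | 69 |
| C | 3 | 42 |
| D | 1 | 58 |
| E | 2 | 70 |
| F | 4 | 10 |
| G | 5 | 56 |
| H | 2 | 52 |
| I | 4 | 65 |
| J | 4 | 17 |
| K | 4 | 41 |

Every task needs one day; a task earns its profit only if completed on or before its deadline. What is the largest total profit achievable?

Profit order: A=87 E=70 B=69 I=65 D=58 G=56 H=52 C=42 K=41 J=17 F=10
Assign: A→slot 4, E→slot 2, B→slot 3, I→slot 1, D skipped, G→slot 5, H skipped, C skipped, K skipped, J skipped, F skipped.
Slots: [1:I] [2:E] [3:B] [4:A] [5:G]
Profit = 65 + 70 + 69 + 87 + 56 = 347

347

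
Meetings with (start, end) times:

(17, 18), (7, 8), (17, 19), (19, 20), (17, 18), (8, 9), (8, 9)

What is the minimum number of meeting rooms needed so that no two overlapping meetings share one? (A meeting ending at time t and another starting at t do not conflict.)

3

The answer is the maximum number of intervals overlapping at any instant.
starts: [7, 8, 8, 17, 17, 17, 19]
ends:   [8, 9, 9, 18, 18, 19, 20]
s7→1 e8→0 s8→1 s8→2 e9→1 e9→0 s17→1 s17→2 s17→3  — peak 3.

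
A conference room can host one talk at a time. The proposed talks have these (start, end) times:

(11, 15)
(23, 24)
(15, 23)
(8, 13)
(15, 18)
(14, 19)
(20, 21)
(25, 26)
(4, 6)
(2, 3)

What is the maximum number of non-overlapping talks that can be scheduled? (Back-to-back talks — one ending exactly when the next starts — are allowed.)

7

Sorted by end: (2,3)  (4,6)  (8,13)  (11,15)  (15,18)  (14,19)  (20,21)  (15,23)  (23,24)  (25,26)
take (2,3); take (4,6); take (8,13); take (15,18); skip (14,19); take (20,21); take (23,24); take (25,26).
Selected 7 talks.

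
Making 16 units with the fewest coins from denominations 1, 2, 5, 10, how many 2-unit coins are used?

Greedy: take as many of the largest coin as possible, then repeat with the remainder.
16 − 1×10→6 − 1×5→1 − 1×1→0
Count of 2: 0

0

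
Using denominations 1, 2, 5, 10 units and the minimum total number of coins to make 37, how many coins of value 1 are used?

Use the largest denomination that fits, subtract, and repeat.
37 = 3×10 + 1×5 + 1×2
Count of 1: 0

0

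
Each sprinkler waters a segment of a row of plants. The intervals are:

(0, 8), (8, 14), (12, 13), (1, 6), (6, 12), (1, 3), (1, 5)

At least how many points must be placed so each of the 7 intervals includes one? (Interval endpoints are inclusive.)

Process intervals by earliest right end; each time one isn't hit yet, stab at its right endpoint.
Sorted: [1,3] [1,5] [1,6] [0,8] [6,12] [12,13] [8,14]
{[1,3],[1,5],[1,6],[0,8]} hit by 3; {[6,12],[12,13],[8,14]} hit by 12.
Points: 3, 12 (2 total).

2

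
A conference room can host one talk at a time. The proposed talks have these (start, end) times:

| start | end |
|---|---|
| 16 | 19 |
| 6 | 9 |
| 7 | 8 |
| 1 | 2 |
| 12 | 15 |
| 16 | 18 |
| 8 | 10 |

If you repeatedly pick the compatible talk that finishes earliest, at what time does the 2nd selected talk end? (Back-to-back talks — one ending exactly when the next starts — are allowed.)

8

Greedy by earliest finish: after sorting by end time, pick each interval compatible with the last pick.
By end time: (1,2), (7,8), (6,9), (8,10), (12,15), (16,18), (16,19).
Pick (1,2); next start ≥ 2 → (7,8); next start ≥ 8 → (8,10); next start ≥ 10 → (12,15); next start ≥ 15 → (16,18).
Selected: (1,2) (7,8) (8,10) (12,15) (16,18)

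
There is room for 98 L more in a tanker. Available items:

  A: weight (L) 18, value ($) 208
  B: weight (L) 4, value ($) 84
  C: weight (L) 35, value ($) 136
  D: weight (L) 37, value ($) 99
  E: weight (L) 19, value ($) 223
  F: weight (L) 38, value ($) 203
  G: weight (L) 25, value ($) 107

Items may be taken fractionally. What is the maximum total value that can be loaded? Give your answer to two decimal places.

Sort by value per unit weight and fill in that order.
Order: B (84/4=21.00) > E (223/19=11.74) > A (208/18=11.56) > F (203/38=5.34) > G (107/25=4.28) > C (136/35=3.89) > D (99/37=2.68)
Fill: take B (4 @ 84) → take E (19 @ 223) → take A (18 @ 208) → take F (38 @ 203) → take 19/25 of G → 81.32; 98/98 used.
Total value = 799.32

799.32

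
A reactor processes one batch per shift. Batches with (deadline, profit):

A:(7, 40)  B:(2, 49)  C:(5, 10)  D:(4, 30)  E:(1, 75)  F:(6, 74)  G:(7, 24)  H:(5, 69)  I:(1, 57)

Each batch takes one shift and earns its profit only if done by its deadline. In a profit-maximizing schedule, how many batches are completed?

Sort by profit descending; place each in the latest free slot ≤ its deadline.
Profit order: E=75 F=74 H=69 I=57 B=49 A=40 D=30 G=24 C=10
Assign: E→slot 1, F→slot 6, H→slot 5, I skipped, B→slot 2, A→slot 7, D→slot 4, G→slot 3, C skipped.
Slots: [1:E] [2:B] [3:G] [4:D] [5:H] [6:F] [7:A]
7 of 9 scheduled.

7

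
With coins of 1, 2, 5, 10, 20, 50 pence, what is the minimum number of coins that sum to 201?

5

201 = 4×50 + 1×1
Total coins = 4 + 1 = 5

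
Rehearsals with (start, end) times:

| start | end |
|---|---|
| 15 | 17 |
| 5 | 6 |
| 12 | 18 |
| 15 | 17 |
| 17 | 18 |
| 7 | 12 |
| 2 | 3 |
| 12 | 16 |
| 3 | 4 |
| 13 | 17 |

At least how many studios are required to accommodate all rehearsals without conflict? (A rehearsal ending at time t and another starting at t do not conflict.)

Events (time:±→running): 2:+→1 3:-→0 3:+→1 4:-→0 5:+→1 6:-→0 7:+→1 12:-→0 12:+→1 12:+→2 13:+→3 15:+→4 15:+→5 … peak 5.

5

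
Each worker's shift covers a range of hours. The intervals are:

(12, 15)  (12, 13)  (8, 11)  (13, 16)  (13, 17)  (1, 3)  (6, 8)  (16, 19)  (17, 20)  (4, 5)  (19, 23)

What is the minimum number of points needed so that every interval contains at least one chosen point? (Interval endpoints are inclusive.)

By right end: [1,3]  [4,5]  [6,8]  [8,11]  [12,13]  [12,15]  [13,16]  [13,17]  [16,19]  [17,20]  [19,23]
[1,3] uncovered → point at 3; [4,5] uncovered → point at 5; [6,8] uncovered → point at 8; [12,13] uncovered → point at 13; [16,19] uncovered → point at 19.
Points: 3, 5, 8, 13, 19 (5 total).

5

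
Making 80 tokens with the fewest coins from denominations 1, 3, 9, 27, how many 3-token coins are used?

Greedy: take as many of the largest coin as possible, then repeat with the remainder.
80 = 2×27 + 2×9 + 2×3 + 2×1
Count of 3: 2

2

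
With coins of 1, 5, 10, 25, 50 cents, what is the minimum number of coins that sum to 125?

Use the largest denomination that fits, subtract, and repeat.
125 − 2×50→25 − 1×25→0
Total coins = 2 + 1 = 3

3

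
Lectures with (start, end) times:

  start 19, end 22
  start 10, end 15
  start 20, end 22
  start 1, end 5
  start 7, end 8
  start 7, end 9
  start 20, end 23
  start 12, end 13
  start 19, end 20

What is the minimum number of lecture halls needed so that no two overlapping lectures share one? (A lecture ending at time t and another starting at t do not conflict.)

3

Count concurrent intervals with a sweep; the peak is the room count.
Events (time:±→running): 1:+→1 5:-→0 7:+→1 7:+→2 8:-→1 9:-→0 10:+→1 12:+→2 13:-→1 15:-→0 19:+→1 19:+→2 20:-→1 20:+→2 20:+→3 … peak 3.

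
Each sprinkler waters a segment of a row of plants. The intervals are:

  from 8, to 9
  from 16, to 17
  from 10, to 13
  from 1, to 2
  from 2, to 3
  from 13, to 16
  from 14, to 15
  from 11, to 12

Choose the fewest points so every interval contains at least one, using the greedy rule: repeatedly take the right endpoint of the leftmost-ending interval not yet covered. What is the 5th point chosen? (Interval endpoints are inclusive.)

Process intervals by earliest right end; each time one isn't hit yet, stab at its right endpoint.
Sorted: [1,2] [2,3] [8,9] [11,12] [10,13] [14,15] [13,16] [16,17]
{[1,2],[2,3]} hit by 2; {[8,9]} hit by 9; {[11,12],[10,13]} hit by 12; {[14,15],[13,16]} hit by 15; {[16,17]} hit by 17.
Points: 2, 9, 12, 15, 17 (5 total).

17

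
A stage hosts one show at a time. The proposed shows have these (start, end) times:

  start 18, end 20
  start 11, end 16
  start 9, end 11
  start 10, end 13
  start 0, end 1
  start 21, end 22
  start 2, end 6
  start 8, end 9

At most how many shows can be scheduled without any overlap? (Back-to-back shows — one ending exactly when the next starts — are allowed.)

7

By end time: (0,1), (2,6), (8,9), (9,11), (10,13), (11,16), (18,20), (21,22).
Pick (0,1); next start ≥ 1 → (2,6); next start ≥ 6 → (8,9); next start ≥ 9 → (9,11); next start ≥ 11 → (11,16); next start ≥ 16 → (18,20); next start ≥ 20 → (21,22).
Selected 7 shows.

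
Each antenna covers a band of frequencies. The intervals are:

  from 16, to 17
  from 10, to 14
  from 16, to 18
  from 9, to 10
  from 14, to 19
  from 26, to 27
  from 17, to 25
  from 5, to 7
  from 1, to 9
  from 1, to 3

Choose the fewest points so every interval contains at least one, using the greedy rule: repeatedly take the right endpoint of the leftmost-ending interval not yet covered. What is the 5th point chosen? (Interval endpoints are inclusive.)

27

Sort by right endpoint; whenever an interval is uncovered, place a point at its right end.
By right end: [1,3]  [5,7]  [1,9]  [9,10]  [10,14]  [16,17]  [16,18]  [14,19]  [17,25]  [26,27]
[1,3] uncovered → point at 3; [5,7] uncovered → point at 7; [9,10] uncovered → point at 10; [16,17] uncovered → point at 17; [26,27] uncovered → point at 27.
Points: 3, 7, 10, 17, 27 (5 total).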